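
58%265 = 58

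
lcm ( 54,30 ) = 270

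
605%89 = 71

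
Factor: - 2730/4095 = -2/3 = - 2^1 * 3^( - 1)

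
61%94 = 61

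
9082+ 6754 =15836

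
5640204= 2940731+2699473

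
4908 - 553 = 4355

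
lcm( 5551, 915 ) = 83265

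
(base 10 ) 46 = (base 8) 56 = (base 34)1c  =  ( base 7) 64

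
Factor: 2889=3^3*107^1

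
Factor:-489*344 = - 168216=- 2^3*3^1*43^1*163^1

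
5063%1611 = 230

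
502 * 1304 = 654608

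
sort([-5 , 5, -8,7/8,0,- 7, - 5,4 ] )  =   [ - 8, - 7,-5, - 5, 0, 7/8,4,  5]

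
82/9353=82/9353= 0.01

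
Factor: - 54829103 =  - 7^1* 277^1*28277^1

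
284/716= 71/179= 0.40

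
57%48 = 9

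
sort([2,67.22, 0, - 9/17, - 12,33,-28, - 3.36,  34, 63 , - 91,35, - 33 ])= [ - 91 , - 33, - 28, -12, - 3.36, - 9/17,0,2,33,  34,35, 63,67.22]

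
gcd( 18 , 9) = 9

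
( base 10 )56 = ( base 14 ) 40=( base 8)70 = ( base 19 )2i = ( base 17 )35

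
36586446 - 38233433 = -1646987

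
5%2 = 1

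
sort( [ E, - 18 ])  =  [ - 18, E ] 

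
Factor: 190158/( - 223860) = -773/910 = - 2^ ( - 1 ) * 5^( - 1 )*7^( - 1) * 13^( -1) *773^1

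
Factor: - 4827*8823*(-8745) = 372437490645  =  3^3 * 5^1*11^1*17^1*53^1*173^1*1609^1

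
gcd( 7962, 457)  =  1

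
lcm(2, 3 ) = 6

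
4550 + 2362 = 6912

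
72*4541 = 326952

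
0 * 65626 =0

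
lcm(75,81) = 2025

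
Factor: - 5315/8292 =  - 2^( - 2)*3^( - 1)*5^1 * 691^(-1)*1063^1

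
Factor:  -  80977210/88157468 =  - 2^(  -  1) * 5^1 * 7^(  -  2)*449783^( - 1) * 8097721^1 =- 40488605/44078734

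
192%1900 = 192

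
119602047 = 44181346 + 75420701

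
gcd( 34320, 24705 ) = 15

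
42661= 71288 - 28627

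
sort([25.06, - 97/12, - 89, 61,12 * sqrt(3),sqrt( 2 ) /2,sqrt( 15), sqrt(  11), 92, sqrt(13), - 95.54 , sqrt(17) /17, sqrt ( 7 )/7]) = [ - 95.54, - 89 , - 97/12, sqrt( 17 )/17,  sqrt(7) /7, sqrt(2) /2, sqrt( 11) , sqrt(13),sqrt(15),12*sqrt(3),25.06, 61, 92 ]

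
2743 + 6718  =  9461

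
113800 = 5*22760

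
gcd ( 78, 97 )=1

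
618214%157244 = 146482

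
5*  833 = 4165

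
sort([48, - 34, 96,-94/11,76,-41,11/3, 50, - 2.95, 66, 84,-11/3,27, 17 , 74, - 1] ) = [- 41,  -  34,  -  94/11, - 11/3, - 2.95,-1, 11/3, 17, 27, 48,50, 66,  74,76,84, 96]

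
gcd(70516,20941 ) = 1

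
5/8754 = 5/8754 = 0.00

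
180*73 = 13140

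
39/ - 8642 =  - 39/8642 = - 0.00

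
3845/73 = 52 + 49/73 = 52.67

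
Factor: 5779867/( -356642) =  - 2^( - 1 )*11^( - 1)*13^( - 1)*29^( - 1)*43^( - 1)*5779867^1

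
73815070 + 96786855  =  170601925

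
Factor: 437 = 19^1*23^1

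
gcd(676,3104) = 4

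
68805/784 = 68805/784 = 87.76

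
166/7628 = 83/3814 = 0.02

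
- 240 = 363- 603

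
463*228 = 105564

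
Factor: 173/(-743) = -173^1*743^( - 1)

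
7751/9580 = 7751/9580=0.81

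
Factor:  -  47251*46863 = -2214323613 = - 3^2*41^1*127^1* 47251^1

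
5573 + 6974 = 12547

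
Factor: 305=5^1 * 61^1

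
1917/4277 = 1917/4277 =0.45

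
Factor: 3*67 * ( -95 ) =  - 19095 = -  3^1*5^1 * 19^1 * 67^1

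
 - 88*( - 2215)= 194920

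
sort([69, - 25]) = [  -  25, 69 ] 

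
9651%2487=2190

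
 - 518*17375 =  - 9000250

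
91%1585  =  91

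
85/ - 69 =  - 85/69 = - 1.23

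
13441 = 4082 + 9359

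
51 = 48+3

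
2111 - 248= 1863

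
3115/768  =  3115/768 = 4.06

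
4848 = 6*808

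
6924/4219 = 6924/4219= 1.64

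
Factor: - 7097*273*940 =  - 1821232140 = - 2^2*3^1*5^1*7^1*13^1 * 47^2*151^1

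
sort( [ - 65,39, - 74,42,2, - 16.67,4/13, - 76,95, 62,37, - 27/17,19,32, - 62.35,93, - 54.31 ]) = [ - 76 , - 74, - 65,  -  62.35, - 54.31, -16.67, - 27/17,4/13, 2,19,32,37,39,42,62,93, 95] 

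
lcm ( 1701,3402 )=3402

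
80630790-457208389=- 376577599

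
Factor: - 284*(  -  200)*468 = 2^7*3^2*5^2*13^1*71^1= 26582400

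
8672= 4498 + 4174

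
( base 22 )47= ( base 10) 95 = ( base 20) 4f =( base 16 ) 5F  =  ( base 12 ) 7b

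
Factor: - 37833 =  - 3^1 *12611^1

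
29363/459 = 29363/459 = 63.97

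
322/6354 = 161/3177 = 0.05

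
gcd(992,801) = 1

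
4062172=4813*844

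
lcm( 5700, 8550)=17100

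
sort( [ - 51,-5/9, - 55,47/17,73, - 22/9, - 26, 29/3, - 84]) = [ - 84, - 55, - 51, - 26, - 22/9,-5/9,47/17, 29/3, 73]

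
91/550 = 91/550 = 0.17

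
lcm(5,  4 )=20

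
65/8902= 65/8902 = 0.01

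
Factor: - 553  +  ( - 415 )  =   - 968 = - 2^3*11^2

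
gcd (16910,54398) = 2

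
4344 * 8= 34752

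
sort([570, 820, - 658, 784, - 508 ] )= [-658, - 508,  570,784, 820] 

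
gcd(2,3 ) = 1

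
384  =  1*384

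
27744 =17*1632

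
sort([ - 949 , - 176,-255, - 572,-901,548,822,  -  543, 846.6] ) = [ - 949, - 901, - 572,-543, - 255, - 176, 548,822 , 846.6] 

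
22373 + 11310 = 33683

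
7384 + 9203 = 16587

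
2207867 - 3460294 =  - 1252427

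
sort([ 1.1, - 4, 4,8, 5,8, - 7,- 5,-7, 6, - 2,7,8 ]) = [ - 7, - 7, - 5, - 4, - 2,1.1, 4,5,6, 7,8, 8, 8]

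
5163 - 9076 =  - 3913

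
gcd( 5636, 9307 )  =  1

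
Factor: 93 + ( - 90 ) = 3 = 3^1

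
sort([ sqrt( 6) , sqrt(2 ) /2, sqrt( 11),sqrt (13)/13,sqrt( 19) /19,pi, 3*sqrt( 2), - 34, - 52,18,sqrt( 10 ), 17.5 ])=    [ - 52,  -  34,sqrt (19)/19, sqrt( 13)/13 , sqrt( 2)/2 , sqrt( 6 ),  pi, sqrt( 10),sqrt( 11), 3* sqrt(2),17.5,18 ] 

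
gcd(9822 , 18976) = 2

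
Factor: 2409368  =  2^3*13^1*23167^1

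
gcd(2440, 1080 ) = 40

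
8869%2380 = 1729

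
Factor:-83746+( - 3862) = - 87608= -2^3*47^1*233^1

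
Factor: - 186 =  - 2^1*3^1*31^1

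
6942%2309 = 15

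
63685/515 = 12737/103 =123.66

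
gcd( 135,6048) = 27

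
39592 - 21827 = 17765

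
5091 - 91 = 5000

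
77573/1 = 77573  =  77573.00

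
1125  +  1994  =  3119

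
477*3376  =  1610352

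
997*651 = 649047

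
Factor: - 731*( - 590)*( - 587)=  -  2^1*5^1* 17^1*43^1 * 59^1 * 587^1 = - 253167230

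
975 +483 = 1458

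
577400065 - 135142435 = 442257630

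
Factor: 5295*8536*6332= 2^5*3^1*5^1*11^1 * 97^1*353^1 * 1583^1=286194495840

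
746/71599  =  746/71599= 0.01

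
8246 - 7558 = 688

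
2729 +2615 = 5344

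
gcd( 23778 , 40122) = 18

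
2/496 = 1/248 =0.00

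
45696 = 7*6528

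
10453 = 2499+7954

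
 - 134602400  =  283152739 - 417755139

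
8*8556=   68448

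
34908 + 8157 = 43065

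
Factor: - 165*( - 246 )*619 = 25125210= 2^1*3^2*5^1 * 11^1*41^1*619^1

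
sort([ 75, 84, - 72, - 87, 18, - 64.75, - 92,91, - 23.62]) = [ - 92, -87, - 72,  -  64.75, - 23.62, 18,75, 84, 91 ]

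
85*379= 32215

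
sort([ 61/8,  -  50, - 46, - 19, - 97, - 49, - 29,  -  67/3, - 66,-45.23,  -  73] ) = [- 97, - 73, - 66,-50, - 49, -46,  -  45.23,- 29,- 67/3,  -  19 , 61/8]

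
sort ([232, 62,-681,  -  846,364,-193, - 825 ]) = [  -  846, - 825, - 681, - 193,62, 232, 364] 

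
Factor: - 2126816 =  - 2^5*66463^1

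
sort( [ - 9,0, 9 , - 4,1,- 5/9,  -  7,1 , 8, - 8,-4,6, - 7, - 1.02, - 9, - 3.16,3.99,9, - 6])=[ - 9,  -  9,-8, - 7,-7  , - 6, - 4, - 4, - 3.16, - 1.02,-5/9, 0,1,1,3.99,6,8,9,9 ] 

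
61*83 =5063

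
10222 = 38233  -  28011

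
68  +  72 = 140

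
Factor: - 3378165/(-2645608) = 482595/377944=2^( - 3 )*3^1*5^1*7^( - 1)*17^( - 1 )*397^( - 1)*32173^1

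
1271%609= 53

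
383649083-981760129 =-598111046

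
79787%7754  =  2247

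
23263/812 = 23263/812 = 28.65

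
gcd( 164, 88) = 4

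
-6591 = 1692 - 8283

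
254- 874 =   -  620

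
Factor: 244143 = 3^2 *27127^1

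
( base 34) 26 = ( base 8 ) 112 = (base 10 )74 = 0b1001010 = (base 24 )32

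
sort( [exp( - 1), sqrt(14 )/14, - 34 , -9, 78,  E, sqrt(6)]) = [ - 34, - 9, sqrt(14)/14,  exp( - 1), sqrt( 6),E, 78]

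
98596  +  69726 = 168322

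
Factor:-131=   -  131^1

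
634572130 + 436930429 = 1071502559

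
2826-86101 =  - 83275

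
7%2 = 1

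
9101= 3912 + 5189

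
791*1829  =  1446739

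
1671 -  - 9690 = 11361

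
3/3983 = 3/3983=0.00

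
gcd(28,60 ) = 4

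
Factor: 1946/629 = 2^1*7^1*17^( - 1)*37^ ( - 1)*139^1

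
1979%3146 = 1979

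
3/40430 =3/40430 = 0.00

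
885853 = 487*1819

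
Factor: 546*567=309582 = 2^1*3^5*7^2 *13^1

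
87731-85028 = 2703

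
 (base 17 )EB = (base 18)DF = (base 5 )1444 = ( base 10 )249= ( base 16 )f9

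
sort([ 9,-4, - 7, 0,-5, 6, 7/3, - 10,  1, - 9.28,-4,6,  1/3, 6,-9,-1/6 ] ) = [-10, - 9.28, - 9, - 7 ,-5,-4,-4 ,  -  1/6,0, 1/3,1,7/3,  6,6, 6,9]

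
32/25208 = 4/3151 = 0.00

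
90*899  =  80910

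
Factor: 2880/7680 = 3/8 =2^( - 3)  *3^1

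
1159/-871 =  - 2 + 583/871=-1.33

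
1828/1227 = 1828/1227 = 1.49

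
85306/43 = 1983 + 37/43 = 1983.86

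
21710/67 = 21710/67 = 324.03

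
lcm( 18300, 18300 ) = 18300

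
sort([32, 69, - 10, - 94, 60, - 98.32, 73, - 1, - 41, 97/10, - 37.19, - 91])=[ - 98.32, - 94, - 91, - 41,-37.19, - 10, - 1, 97/10 , 32,60, 69, 73 ]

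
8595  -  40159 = -31564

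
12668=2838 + 9830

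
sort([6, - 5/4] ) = [ - 5/4,6 ]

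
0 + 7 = 7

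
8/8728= 1/1091 = 0.00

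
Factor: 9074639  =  7^1*83^1*15619^1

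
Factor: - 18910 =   -  2^1*5^1*31^1*61^1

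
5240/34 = 2620/17 =154.12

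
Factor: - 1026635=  - 5^1*205327^1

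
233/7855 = 233/7855=0.03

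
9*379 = 3411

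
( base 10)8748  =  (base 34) 7JA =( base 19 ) 1548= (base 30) 9LI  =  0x222C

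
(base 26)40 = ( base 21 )4k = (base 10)104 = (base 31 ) 3B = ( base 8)150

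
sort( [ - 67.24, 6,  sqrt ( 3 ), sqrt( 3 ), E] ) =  [-67.24, sqrt ( 3 ), sqrt( 3 ),E,  6]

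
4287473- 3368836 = 918637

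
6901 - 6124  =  777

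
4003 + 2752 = 6755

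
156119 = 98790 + 57329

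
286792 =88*3259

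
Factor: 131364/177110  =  2^1*3^2* 5^(-1 )*41^1*199^(  -  1 ) = 738/995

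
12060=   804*15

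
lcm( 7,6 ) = 42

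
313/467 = 313/467 = 0.67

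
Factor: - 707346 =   -  2^1 *3^3*13099^1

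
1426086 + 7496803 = 8922889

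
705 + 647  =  1352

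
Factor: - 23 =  - 23^1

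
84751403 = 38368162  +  46383241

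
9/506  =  9/506 = 0.02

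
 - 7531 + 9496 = 1965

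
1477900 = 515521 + 962379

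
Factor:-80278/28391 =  - 2^1*29^(  -  1)*41^1 = -  82/29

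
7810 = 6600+1210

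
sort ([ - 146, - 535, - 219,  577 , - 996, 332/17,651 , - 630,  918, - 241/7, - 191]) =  [ - 996,-630, - 535 , - 219, - 191,-146,-241/7 , 332/17, 577 , 651, 918 ]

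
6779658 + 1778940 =8558598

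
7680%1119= 966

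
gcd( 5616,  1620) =108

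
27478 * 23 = 631994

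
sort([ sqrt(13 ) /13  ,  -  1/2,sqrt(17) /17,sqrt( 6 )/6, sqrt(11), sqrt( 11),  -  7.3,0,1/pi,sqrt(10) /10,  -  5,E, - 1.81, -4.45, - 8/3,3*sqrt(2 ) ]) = [ - 7.3,-5,- 4.45, - 8/3, - 1.81, - 1/2,0,  sqrt(17 )/17,sqrt(13 )/13,sqrt( 10 )/10,1/pi,sqrt(6 ) /6, E, sqrt (11),sqrt( 11),3 * sqrt( 2) ]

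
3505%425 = 105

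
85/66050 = 17/13210 = 0.00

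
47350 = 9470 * 5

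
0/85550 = 0 = 0.00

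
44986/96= 22493/48 = 468.60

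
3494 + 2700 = 6194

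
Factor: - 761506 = -2^1*380753^1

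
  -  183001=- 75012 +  - 107989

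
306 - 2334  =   - 2028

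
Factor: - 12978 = -2^1*3^2 * 7^1* 103^1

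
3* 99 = 297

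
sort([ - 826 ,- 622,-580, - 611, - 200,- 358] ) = [ - 826,-622, - 611,  -  580, - 358, - 200]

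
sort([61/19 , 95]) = [61/19, 95 ]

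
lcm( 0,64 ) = 0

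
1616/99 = 16+32/99= 16.32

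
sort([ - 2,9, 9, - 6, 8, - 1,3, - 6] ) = [ - 6, - 6, - 2 , - 1,3,8,9,  9]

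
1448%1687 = 1448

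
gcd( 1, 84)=1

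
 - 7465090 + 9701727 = 2236637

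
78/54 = 1 + 4/9 = 1.44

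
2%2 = 0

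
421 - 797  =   - 376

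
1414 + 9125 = 10539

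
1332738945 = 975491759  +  357247186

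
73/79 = 73/79 = 0.92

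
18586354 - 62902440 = -44316086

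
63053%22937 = 17179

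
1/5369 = 1/5369= 0.00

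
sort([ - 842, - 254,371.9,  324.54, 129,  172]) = [ - 842,  -  254,129,172,  324.54, 371.9] 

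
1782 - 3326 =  - 1544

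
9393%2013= 1341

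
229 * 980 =224420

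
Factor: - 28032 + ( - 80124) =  - 108156  =  - 2^2*3^1*9013^1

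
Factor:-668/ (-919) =2^2*167^1*919^( - 1) 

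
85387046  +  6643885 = 92030931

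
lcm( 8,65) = 520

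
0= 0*55532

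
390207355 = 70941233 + 319266122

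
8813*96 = 846048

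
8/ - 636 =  -1 + 157/159  =  - 0.01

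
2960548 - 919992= 2040556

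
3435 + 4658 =8093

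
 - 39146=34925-74071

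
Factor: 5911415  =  5^1 *1182283^1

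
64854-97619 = -32765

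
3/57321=1/19107 = 0.00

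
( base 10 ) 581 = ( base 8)1105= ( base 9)715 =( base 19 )1bb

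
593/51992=593/51992=0.01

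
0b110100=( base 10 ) 52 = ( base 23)26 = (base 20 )2C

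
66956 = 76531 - 9575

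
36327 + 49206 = 85533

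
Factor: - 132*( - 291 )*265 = 10179180 = 2^2*3^2 * 5^1*11^1*53^1*97^1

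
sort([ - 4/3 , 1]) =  [ - 4/3, 1]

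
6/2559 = 2/853 = 0.00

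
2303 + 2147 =4450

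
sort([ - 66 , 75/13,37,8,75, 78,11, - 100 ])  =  [-100, - 66, 75/13, 8, 11, 37 , 75, 78]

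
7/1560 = 7/1560 = 0.00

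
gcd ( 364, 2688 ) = 28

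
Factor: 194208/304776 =2^2 * 3^ ( - 2)*7^1*17^1*83^( -1) = 476/747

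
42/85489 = 42/85489 = 0.00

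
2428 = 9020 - 6592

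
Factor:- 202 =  - 2^1*101^1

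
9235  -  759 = 8476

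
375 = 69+306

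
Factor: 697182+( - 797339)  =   - 100157  =  - 47^1*2131^1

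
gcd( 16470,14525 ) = 5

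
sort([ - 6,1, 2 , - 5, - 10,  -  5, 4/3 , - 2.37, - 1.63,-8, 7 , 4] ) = [ - 10  , -8 ,  -  6,-5, - 5 , - 2.37, - 1.63, 1, 4/3, 2, 4, 7] 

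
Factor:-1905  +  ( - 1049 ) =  - 2^1*7^1*211^1 =-2954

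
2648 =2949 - 301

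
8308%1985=368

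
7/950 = 7/950 = 0.01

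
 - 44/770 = - 2/35 = - 0.06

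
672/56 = 12 = 12.00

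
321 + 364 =685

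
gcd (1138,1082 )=2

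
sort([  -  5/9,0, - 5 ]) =[ - 5, - 5/9,0]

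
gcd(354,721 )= 1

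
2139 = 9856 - 7717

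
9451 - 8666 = 785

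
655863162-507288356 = 148574806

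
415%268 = 147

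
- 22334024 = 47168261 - 69502285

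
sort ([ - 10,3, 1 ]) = [ - 10,1, 3 ]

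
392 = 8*49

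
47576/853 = 47576/853= 55.77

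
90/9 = 10 = 10.00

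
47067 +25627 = 72694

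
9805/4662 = 265/126 = 2.10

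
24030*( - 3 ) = - 72090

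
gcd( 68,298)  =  2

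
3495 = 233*15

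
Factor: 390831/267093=3^( - 1)*7^1 * 37^1*59^( - 1)= 259/177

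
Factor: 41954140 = 2^2*5^1*227^1*9241^1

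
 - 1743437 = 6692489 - 8435926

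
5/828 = 5/828 = 0.01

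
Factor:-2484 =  - 2^2*3^3*23^1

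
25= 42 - 17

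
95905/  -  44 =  - 2180 + 15/44 =- 2179.66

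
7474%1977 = 1543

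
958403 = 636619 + 321784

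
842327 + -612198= 230129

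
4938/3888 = 823/648 =1.27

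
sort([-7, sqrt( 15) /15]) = [ - 7, sqrt (15) /15 ] 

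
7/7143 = 7/7143 = 0.00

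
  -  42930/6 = - 7155 = - 7155.00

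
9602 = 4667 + 4935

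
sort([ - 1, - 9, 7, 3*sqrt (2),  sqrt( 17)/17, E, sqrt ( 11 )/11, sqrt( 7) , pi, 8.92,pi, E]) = [ - 9 , - 1, sqrt( 17)/17,sqrt(11) /11,sqrt(7),E, E, pi,pi , 3*sqrt( 2),  7, 8.92]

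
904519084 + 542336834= 1446855918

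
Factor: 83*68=5644= 2^2 * 17^1*83^1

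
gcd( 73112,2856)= 8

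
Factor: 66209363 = 11^1*563^1*10691^1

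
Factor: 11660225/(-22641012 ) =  - 2^( - 2 )*3^( - 3)*5^2 * 209639^(-1 ) * 466409^1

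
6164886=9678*637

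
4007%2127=1880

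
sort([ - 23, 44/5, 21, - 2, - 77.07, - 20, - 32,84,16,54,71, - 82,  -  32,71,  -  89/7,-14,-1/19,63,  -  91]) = [-91, - 82, - 77.07 ,-32, - 32,-23, - 20, - 14,-89/7, - 2, - 1/19, 44/5 , 16, 21 , 54, 63,71,71, 84]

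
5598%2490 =618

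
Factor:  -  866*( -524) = 2^3 * 131^1*433^1 = 453784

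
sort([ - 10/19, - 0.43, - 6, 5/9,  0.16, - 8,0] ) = [ - 8, - 6, - 10/19, - 0.43, 0,0.16,5/9]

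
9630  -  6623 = 3007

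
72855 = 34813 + 38042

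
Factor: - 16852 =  - 2^2*11^1*383^1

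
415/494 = 415/494 = 0.84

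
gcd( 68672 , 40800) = 32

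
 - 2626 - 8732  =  -11358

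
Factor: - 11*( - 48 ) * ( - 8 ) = - 2^7*3^1*11^1=- 4224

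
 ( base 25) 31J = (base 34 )1MF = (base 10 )1919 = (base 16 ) 77F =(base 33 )1p5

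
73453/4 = 18363+1/4 =18363.25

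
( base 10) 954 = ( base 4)32322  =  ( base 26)1ai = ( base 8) 1672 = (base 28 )162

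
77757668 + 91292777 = 169050445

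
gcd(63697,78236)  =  1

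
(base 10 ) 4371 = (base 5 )114441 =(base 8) 10423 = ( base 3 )12222220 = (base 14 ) 1843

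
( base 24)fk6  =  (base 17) 1e9e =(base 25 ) EF1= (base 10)9126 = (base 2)10001110100110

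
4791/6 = 798 + 1/2 =798.50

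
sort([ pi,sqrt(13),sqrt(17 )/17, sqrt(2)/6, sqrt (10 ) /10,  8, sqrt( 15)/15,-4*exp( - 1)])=[-4*exp( - 1),sqrt(2) /6, sqrt( 17)/17, sqrt(15)/15, sqrt(10)/10  ,  pi,sqrt ( 13 ),8]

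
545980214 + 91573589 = 637553803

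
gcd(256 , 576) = 64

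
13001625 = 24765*525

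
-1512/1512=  - 1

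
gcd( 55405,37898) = 7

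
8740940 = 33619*260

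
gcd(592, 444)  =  148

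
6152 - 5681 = 471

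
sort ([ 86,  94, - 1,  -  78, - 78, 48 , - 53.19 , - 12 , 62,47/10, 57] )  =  [ - 78, - 78, - 53.19, - 12, - 1,47/10,48,57,62,86, 94] 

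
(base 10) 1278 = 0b10011111110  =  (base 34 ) 13K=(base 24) 256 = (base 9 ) 1670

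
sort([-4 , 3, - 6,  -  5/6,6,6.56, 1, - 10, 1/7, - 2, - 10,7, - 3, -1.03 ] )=[ - 10, - 10, - 6, - 4 , - 3, - 2, - 1.03, - 5/6, 1/7, 1,  3,6, 6.56, 7 ]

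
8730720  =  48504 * 180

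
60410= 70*863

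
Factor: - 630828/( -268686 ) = 54/23 = 2^1*3^3 * 23^( - 1) 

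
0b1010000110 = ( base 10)646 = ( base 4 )22012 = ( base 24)12m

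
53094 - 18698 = 34396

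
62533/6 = 10422 + 1/6 = 10422.17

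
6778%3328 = 122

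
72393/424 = 72393/424= 170.74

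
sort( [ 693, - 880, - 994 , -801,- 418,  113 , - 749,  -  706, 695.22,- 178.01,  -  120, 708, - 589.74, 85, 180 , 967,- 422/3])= [ - 994, - 880,-801, - 749, - 706,- 589.74, - 418,- 178.01, - 422/3, - 120, 85, 113,180, 693, 695.22, 708, 967 ]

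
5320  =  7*760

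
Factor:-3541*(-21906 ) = 77569146 = 2^1*3^2*1217^1*3541^1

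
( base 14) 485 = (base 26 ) 18h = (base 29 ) 122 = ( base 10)901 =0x385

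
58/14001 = 58/14001 = 0.00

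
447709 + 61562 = 509271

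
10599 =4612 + 5987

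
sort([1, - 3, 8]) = [ - 3, 1, 8 ] 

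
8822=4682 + 4140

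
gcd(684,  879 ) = 3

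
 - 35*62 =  - 2170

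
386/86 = 193/43 = 4.49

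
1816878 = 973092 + 843786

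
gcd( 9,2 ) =1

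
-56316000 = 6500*( - 8664)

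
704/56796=176/14199 = 0.01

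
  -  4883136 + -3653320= - 8536456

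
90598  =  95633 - 5035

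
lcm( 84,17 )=1428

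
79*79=6241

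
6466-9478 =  - 3012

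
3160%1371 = 418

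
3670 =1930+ 1740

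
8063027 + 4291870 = 12354897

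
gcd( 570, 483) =3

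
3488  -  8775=  -  5287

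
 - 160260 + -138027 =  - 298287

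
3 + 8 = 11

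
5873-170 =5703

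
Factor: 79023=3^1* 7^1*53^1*71^1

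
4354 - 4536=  - 182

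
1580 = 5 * 316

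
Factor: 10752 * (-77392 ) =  - 832118784= - 2^13*3^1*7^2*691^1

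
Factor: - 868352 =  - 2^14*53^1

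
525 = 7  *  75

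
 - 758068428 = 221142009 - 979210437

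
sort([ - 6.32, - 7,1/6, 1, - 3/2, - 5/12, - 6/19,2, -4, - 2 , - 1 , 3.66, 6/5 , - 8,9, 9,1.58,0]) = [-8, - 7,- 6.32, -4,  -  2,  -  3/2 , -1,  -  5/12, - 6/19,0, 1/6, 1, 6/5, 1.58, 2, 3.66,9,  9]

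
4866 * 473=2301618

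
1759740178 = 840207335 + 919532843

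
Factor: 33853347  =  3^2 * 11^1*341953^1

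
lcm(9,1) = 9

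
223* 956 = 213188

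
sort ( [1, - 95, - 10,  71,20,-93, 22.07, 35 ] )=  [ - 95, - 93, - 10,1,  20, 22.07, 35,71 ]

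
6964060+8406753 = 15370813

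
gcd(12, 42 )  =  6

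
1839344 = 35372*52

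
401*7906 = 3170306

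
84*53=4452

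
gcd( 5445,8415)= 495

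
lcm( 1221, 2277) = 84249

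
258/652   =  129/326 = 0.40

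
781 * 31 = 24211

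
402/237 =1+55/79 = 1.70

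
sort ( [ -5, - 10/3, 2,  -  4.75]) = [ - 5, - 4.75, - 10/3,2]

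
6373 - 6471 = -98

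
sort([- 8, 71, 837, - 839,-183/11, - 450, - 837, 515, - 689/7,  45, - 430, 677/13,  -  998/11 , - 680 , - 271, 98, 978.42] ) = [ - 839, -837, - 680, - 450, - 430, - 271,  -  689/7, - 998/11, - 183/11, - 8, 45,  677/13, 71,98, 515, 837, 978.42]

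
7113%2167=612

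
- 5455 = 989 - 6444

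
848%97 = 72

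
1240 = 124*10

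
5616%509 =17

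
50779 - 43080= 7699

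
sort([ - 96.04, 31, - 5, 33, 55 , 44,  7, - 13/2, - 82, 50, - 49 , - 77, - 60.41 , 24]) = [ - 96.04, - 82, - 77 , - 60.41 , - 49, - 13/2, - 5,7,24 , 31, 33, 44,50,55]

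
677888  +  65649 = 743537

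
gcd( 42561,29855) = 1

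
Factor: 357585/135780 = 769/292 = 2^( - 2)*73^( - 1)*769^1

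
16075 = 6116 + 9959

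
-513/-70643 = 513/70643 = 0.01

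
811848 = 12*67654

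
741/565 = 741/565=1.31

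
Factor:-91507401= - 3^4 * 19^1 * 37^1*1607^1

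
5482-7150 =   -  1668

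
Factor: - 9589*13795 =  - 132280255  =  - 5^1*31^1*43^1*89^1*223^1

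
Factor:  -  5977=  - 43^1*139^1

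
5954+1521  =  7475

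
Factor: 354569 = 17^1 * 20857^1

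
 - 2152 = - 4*538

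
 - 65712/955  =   - 69 + 183/955 = -  68.81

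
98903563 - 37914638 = 60988925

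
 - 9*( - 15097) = 135873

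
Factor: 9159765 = 3^1*5^1 * 610651^1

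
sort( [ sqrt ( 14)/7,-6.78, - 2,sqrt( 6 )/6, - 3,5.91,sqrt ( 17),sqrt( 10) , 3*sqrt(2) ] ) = [ - 6.78, - 3, - 2 , sqrt (6 )/6,sqrt(14 )/7,sqrt( 10 ),sqrt ( 17),3*sqrt( 2),5.91 ] 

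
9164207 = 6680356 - - 2483851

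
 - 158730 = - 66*2405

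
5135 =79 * 65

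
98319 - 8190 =90129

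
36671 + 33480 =70151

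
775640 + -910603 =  - 134963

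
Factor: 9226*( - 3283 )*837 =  - 25351857846 = -2^1*3^3*7^3 * 31^1 * 67^1 * 659^1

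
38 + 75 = 113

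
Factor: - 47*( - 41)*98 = 2^1 * 7^2*41^1*47^1 = 188846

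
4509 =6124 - 1615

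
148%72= 4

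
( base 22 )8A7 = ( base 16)1003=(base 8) 10003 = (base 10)4099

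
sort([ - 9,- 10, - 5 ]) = [ - 10,  -  9, - 5] 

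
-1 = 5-6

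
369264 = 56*6594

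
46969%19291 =8387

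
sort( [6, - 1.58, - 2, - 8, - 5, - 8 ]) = [-8,- 8, - 5, - 2, - 1.58,6]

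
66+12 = 78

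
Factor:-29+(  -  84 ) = - 113 = -  113^1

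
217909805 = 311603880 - 93694075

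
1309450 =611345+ 698105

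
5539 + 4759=10298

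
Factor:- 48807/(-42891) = 3^1*11^1*29^( - 1) = 33/29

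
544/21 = 25 + 19/21 =25.90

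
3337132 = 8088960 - 4751828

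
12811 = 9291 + 3520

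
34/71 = 34/71 = 0.48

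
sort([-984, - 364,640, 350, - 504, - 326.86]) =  [ - 984, - 504, - 364,-326.86,350,640 ]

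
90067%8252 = 7547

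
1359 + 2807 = 4166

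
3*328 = 984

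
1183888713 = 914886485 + 269002228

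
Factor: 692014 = 2^1*179^1*1933^1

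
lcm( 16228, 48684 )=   48684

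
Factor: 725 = 5^2 * 29^1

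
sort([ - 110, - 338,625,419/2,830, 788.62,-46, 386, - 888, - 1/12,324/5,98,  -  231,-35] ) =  [ - 888,- 338,- 231, - 110 , - 46, - 35, - 1/12,324/5, 98, 419/2,386,625,788.62,830]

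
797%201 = 194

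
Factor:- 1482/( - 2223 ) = 2^1*3^(-1) = 2/3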